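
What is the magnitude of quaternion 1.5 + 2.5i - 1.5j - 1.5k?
√13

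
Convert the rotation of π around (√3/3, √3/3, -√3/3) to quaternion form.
0.5774i + 0.5774j - 0.5774k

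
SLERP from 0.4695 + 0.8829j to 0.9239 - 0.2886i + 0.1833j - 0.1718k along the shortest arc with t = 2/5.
0.7296 - 0.131i + 0.6667j - 0.078k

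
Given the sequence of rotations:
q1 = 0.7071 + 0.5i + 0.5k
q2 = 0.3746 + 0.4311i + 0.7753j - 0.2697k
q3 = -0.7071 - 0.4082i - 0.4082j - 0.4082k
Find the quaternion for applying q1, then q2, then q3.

q2 · q1 = 0.1842 + 0.8798i + 0.1978j - 0.3911k
q3 · q2 · q1 = 0.15 - 0.4569i - 0.7338j + 0.4797k
0.15 - 0.4569i - 0.7338j + 0.4797k


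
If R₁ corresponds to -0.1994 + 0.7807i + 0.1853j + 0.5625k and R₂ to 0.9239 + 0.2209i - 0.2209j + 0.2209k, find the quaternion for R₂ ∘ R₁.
-0.44 + 0.5121i + 0.2634j + 0.689k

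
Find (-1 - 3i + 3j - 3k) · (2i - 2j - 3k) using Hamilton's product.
3 - 17i - 13j + 3k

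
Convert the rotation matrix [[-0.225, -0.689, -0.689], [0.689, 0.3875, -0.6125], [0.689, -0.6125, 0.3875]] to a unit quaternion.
0.6225 - 0.5534j + 0.5534k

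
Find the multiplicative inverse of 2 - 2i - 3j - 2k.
0.0952 + 0.0952i + 0.1429j + 0.0952k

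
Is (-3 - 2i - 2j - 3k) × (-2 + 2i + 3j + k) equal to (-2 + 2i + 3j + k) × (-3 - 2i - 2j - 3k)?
No: pq = 19 + 5i - 9j + k ≠ 19 - 9i - j + 5k = qp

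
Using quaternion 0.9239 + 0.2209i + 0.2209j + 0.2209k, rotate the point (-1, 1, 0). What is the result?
(-1.115, 0.299, 0.816)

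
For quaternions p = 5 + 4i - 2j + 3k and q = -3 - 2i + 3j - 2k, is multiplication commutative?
No: pq = 5 - 27i + 23j - 11k ≠ 5 - 17i + 19j - 27k = qp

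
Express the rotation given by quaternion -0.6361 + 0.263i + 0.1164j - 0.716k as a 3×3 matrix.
[[-0.0524, -0.8497, -0.5247], [0.9721, -0.1637, 0.1679], [-0.2285, -0.5013, 0.8346]]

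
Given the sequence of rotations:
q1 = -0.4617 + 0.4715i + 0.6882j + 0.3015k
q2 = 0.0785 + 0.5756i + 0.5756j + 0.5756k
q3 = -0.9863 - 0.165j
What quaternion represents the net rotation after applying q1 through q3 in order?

q2 · q1 = -0.8773 - 0.4513i - 0.1139j - 0.1174k
q3 · q2 · q1 = 0.8465 + 0.4645i + 0.2571j + 0.0413k
0.8465 + 0.4645i + 0.2571j + 0.0413k


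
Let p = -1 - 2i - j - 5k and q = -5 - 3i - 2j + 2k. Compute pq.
7 + i + 26j + 24k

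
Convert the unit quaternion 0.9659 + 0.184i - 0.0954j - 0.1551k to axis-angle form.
axis = (0.7108, -0.3685, -0.5991), θ = π/6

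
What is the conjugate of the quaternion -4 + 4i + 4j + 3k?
-4 - 4i - 4j - 3k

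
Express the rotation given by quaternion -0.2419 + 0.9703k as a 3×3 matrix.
[[-0.883, 0.4694, 0], [-0.4694, -0.883, 0], [0, 0, 1]]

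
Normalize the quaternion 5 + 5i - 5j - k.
0.5735 + 0.5735i - 0.5735j - 0.1147k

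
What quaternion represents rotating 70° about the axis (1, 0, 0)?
0.8192 + 0.5736i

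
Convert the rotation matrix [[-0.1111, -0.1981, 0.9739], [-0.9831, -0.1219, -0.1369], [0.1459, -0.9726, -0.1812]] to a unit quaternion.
-0.3827 + 0.5459i - 0.5409j + 0.5128k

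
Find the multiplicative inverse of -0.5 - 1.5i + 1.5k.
-0.1053 + 0.3158i - 0.3158k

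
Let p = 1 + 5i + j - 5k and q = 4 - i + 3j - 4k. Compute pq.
-14 + 30i + 32j - 8k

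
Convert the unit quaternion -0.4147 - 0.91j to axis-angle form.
axis = (0, -1, 0), θ = 229°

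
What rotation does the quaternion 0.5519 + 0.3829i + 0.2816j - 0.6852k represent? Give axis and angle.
axis = (0.4592, 0.3377, -0.8217), θ = 113°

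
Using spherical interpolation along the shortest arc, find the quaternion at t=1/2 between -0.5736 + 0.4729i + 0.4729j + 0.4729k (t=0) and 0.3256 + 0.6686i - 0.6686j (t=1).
-0.5837 - 0.127i + 0.7409j + 0.307k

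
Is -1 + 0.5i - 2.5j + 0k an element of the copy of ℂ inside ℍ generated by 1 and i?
No. The quaternion -1 + 0.5i - 2.5j has j-coefficient y = -2.5 and k-coefficient z = 0, not both zero, so it does not lie in the complex subalgebra spanned by 1 and i.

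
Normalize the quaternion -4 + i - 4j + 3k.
-0.6172 + 0.1543i - 0.6172j + 0.4629k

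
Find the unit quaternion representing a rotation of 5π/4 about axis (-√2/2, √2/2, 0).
-0.3827 - 0.6533i + 0.6533j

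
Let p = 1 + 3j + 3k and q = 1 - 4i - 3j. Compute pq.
10 + 5i - 12j + 15k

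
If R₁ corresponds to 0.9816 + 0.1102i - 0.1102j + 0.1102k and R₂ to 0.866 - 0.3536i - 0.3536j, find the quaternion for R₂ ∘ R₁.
0.8501 - 0.2906i - 0.4036j + 0.1734k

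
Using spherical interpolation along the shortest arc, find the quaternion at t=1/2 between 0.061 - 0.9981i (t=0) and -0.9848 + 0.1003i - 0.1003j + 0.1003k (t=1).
0.6865 - 0.7211i + 0.0658j - 0.0658k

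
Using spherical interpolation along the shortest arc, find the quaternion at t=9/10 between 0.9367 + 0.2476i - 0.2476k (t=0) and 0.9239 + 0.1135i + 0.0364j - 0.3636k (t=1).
0.9266 + 0.1272i + 0.0328j - 0.3525k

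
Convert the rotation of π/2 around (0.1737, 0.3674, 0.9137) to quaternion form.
0.7071 + 0.1228i + 0.2598j + 0.6461k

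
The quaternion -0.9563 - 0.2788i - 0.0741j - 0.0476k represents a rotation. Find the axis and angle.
axis = (-0.9536, -0.2534, -0.1628), θ = 326°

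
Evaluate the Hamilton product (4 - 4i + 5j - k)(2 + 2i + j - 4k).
7 - 19i - 4j - 32k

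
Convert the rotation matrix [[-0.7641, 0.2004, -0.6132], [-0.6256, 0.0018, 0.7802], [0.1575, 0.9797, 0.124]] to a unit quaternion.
-0.3007 - 0.1659i + 0.6407j + 0.6867k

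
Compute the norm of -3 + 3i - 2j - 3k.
√31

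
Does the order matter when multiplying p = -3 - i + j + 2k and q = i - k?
Yes: pq = 3 - 4i + j + 2k ≠ 3 - 2i - j + 4k = qp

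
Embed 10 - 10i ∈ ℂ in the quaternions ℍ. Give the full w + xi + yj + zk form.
10 - 10i + 0j + 0k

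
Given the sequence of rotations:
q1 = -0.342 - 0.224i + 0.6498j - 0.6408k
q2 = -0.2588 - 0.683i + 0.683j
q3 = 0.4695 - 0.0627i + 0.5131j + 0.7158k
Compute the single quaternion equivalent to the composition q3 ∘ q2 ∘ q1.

q2 · q1 = -0.5083 - 0.1461i - 0.8394j - 0.125k
q3 · q2 · q1 = 0.2724 + 0.5i - 0.7673j - 0.2949k
0.2724 + 0.5i - 0.7673j - 0.2949k


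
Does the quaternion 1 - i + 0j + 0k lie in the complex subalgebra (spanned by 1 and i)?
Yes. The quaternion 1 - i has j- and k-coefficients y = z = 0, so it lies in the complex subalgebra spanned by 1 and i.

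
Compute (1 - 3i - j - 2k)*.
1 + 3i + j + 2k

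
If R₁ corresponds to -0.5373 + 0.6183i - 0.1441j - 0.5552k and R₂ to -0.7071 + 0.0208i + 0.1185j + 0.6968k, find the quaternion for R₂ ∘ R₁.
0.771 - 0.4138i + 0.4806j - 0.0581k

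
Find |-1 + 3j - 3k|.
√19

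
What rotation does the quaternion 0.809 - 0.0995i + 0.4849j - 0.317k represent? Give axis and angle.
axis = (-0.1693, 0.8249, -0.5393), θ = 72°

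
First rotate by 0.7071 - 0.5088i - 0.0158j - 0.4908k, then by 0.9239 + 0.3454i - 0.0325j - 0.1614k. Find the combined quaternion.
0.7493 - 0.2124i + 0.2141j - 0.5896k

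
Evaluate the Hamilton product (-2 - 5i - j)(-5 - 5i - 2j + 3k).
-17 + 32i + 24j - k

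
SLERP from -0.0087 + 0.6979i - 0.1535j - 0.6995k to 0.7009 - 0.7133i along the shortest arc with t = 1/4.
-0.2162 + 0.7822i - 0.1252j - 0.5707k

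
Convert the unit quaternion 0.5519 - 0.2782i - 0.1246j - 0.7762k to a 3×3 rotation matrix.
[[-0.236, 0.9261, 0.2943], [-0.7874, -0.3598, 0.5005], [0.5694, -0.1136, 0.8142]]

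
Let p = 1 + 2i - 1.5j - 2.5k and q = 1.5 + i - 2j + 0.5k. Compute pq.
-2.25 - 1.75i - 7.75j - 5.75k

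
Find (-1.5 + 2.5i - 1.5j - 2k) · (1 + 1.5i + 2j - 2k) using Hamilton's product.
-6.25 + 7.25i - 2.5j + 8.25k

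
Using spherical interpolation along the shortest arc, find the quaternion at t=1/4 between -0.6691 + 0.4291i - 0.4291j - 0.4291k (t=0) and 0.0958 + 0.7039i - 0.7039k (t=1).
-0.5139 + 0.5546i - 0.3476j - 0.5546k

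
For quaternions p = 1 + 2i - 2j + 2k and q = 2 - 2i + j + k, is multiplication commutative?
No: pq = 6 - 2i - 9j + 3k ≠ 6 + 6i + 3j + 7k = qp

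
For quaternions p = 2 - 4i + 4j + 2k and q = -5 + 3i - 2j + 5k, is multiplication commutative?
No: pq = 50i + 2j - 4k ≠ 2i - 50j + 4k = qp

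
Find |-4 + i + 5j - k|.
√43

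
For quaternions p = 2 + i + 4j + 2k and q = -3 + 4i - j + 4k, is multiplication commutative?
No: pq = -14 + 23i - 10j - 15k ≠ -14 - 13i - 18j + 19k = qp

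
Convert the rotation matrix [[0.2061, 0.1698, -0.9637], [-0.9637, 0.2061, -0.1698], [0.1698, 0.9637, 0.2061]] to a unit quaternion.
0.6361 + 0.4455i - 0.4455j - 0.4455k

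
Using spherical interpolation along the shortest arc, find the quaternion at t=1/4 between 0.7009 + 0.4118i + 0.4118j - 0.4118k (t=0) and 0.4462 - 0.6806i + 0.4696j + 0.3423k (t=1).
0.794 + 0.1231i + 0.542j - 0.2463k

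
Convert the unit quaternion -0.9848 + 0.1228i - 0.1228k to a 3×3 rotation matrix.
[[0.9698, -0.2419, -0.0302], [0.2419, 0.9397, 0.2419], [-0.0302, -0.2419, 0.9698]]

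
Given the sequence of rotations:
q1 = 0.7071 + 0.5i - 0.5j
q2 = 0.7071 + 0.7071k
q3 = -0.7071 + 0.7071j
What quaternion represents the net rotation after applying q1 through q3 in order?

q2 · q1 = 0.5 + 0.7071i + 0.5k
q3 · q2 · q1 = -0.3535 - 0.1464i + 0.3535j - 0.8535k
-0.3535 - 0.1464i + 0.3535j - 0.8535k


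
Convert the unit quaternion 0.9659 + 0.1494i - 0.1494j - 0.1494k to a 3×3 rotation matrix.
[[0.9107, 0.244, -0.3333], [-0.3333, 0.9107, -0.244], [0.244, 0.3333, 0.9107]]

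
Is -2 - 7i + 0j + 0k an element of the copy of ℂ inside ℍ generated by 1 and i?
Yes. The quaternion -2 - 7i has j- and k-coefficients y = z = 0, so it lies in the complex subalgebra spanned by 1 and i.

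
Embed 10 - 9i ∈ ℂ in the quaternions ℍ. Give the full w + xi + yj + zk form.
10 - 9i + 0j + 0k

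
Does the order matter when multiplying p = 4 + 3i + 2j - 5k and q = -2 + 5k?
Yes: pq = 17 + 4i - 19j + 30k ≠ 17 - 16i + 11j + 30k = qp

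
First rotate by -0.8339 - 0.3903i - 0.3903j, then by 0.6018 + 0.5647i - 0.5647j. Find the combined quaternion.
-0.5018 - 0.7058i + 0.236j - 0.4408k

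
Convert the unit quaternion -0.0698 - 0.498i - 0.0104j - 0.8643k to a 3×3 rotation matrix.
[[-0.4942, -0.1103, 0.8623], [0.131, -0.99, -0.0515], [0.8594, 0.0875, 0.5038]]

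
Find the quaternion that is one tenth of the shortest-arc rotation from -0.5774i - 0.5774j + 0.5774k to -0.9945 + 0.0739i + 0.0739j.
0.1477 - 0.5747i - 0.5747j + 0.5637k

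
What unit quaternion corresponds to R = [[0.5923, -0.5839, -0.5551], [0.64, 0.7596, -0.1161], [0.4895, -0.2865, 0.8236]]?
0.891 - 0.0478i - 0.2931j + 0.3434k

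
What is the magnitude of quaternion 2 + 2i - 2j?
√12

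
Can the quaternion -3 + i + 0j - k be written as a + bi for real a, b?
No. The quaternion -3 + i - k has j-coefficient y = 0 and k-coefficient z = -1, not both zero, so it does not lie in the complex subalgebra spanned by 1 and i.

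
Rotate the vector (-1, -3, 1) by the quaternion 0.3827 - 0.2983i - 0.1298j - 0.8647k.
(-1.272, 3.057, 0.185)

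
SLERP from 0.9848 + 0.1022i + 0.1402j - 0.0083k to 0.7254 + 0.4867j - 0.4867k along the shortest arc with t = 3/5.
0.8763 + 0.0435i + 0.3662j - 0.31k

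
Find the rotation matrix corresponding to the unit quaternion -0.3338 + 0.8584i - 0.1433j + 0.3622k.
[[0.6966, -0.0042, 0.7175], [-0.4878, -0.7361, 0.4693], [0.5262, -0.6769, -0.5148]]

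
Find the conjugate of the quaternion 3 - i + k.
3 + i - k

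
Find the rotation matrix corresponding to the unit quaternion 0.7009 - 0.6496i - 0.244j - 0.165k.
[[0.8265, 0.5483, -0.1277], [0.0857, 0.1016, 0.9911], [0.5564, -0.8301, 0.037]]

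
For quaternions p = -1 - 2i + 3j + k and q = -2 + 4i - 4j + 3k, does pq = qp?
No: pq = 19 + 13i + 8j - 9k ≠ 19 - 13i - 12j - k = qp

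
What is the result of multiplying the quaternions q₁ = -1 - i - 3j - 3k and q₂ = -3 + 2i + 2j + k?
14 + 4i + 2j + 12k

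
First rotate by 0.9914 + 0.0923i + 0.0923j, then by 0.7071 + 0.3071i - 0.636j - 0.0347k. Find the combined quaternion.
0.7314 + 0.3729i - 0.5685j + 0.0526k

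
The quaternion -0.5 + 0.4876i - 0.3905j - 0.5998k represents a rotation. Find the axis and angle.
axis = (0.563, -0.4509, -0.6926), θ = 4π/3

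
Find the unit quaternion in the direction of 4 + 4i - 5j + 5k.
0.4417 + 0.4417i - 0.5522j + 0.5522k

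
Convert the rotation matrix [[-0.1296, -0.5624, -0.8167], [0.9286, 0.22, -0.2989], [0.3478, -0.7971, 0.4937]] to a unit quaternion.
0.6293 - 0.1979i - 0.4626j + 0.5923k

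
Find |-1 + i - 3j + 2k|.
√15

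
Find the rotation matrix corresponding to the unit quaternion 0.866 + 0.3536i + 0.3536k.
[[0.7499, -0.6124, 0.2501], [0.6124, 0.4999, -0.6124], [0.2501, 0.6124, 0.7499]]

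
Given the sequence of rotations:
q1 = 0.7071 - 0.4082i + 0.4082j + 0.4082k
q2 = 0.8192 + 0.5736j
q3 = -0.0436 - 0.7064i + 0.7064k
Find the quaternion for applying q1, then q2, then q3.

q2 · q1 = 0.3451 - 0.1003i + 0.74j + 0.5685k
q3 · q2 · q1 = -0.4875 - 0.7621i + 0.2985j - 0.3037k
-0.4875 - 0.7621i + 0.2985j - 0.3037k


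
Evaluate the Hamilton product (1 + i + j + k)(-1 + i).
-2 - 2k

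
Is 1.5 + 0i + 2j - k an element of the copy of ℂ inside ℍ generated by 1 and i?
No. The quaternion 1.5 + 2j - k has j-coefficient y = 2 and k-coefficient z = -1, not both zero, so it does not lie in the complex subalgebra spanned by 1 and i.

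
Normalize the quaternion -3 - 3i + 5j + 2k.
-0.4376 - 0.4376i + 0.7293j + 0.2917k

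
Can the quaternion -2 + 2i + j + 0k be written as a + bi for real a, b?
No. The quaternion -2 + 2i + j has j-coefficient y = 1 and k-coefficient z = 0, not both zero, so it does not lie in the complex subalgebra spanned by 1 and i.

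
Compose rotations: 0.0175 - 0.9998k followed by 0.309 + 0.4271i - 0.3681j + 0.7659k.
0.7712 + 0.3755i + 0.4206j - 0.2955k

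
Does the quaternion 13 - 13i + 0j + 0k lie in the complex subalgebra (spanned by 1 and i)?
Yes. The quaternion 13 - 13i has j- and k-coefficients y = z = 0, so it lies in the complex subalgebra spanned by 1 and i.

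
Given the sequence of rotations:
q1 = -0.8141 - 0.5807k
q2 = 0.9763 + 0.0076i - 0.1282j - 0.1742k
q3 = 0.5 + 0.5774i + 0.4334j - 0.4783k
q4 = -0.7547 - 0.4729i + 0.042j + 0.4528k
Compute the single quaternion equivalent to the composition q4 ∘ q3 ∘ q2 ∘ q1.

q2 · q1 = -0.896 + 0.0683i + 0.1088j - 0.4251k
q3 · q2 · q1 = -0.7379 - 0.6154i - 0.1211j + 0.2492k
q4 · q3 · q2 · q1 = 0.1581 + 0.8787i - 0.1004j - 0.4391k
0.1581 + 0.8787i - 0.1004j - 0.4391k


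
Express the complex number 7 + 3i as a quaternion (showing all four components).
7 + 3i + 0j + 0k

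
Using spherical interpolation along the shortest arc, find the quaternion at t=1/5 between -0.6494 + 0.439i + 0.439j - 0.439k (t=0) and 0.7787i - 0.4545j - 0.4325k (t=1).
-0.574 + 0.5894i + 0.2705j - 0.4999k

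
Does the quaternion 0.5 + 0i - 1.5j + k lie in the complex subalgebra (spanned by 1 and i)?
No. The quaternion 0.5 - 1.5j + k has j-coefficient y = -1.5 and k-coefficient z = 1, not both zero, so it does not lie in the complex subalgebra spanned by 1 and i.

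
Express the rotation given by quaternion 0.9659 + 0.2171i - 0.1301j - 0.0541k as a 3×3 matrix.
[[0.9603, 0.048, -0.2748], [-0.161, 0.8999, -0.4053], [0.2278, 0.4335, 0.8719]]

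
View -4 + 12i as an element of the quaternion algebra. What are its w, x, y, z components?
-4 + 12i + 0j + 0k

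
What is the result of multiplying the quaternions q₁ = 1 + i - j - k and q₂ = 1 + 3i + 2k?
2i - 6j + 4k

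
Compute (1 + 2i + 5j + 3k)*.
1 - 2i - 5j - 3k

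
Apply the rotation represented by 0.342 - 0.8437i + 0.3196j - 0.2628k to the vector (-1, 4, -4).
(-4.744, -3.165, -0.693)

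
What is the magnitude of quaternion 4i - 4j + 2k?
6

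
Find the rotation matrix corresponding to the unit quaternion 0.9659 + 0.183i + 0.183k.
[[0.933, -0.3535, 0.067], [0.3535, 0.866, -0.3535], [0.067, 0.3535, 0.933]]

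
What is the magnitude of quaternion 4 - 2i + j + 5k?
√46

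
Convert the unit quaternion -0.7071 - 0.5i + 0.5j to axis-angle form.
axis = (-√2/2, √2/2, 0), θ = 3π/2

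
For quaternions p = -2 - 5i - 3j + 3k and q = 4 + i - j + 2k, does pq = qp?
No: pq = -12 - 25i + 3j + 16k ≠ -12 - 19i - 23j = qp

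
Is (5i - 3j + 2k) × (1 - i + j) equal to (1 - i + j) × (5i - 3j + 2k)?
No: pq = 8 + 3i - 5j + 4k ≠ 8 + 7i - j = qp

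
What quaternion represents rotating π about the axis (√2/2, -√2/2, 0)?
0.7071i - 0.7071j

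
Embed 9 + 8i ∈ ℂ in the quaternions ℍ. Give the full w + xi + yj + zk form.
9 + 8i + 0j + 0k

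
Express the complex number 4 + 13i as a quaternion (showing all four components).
4 + 13i + 0j + 0k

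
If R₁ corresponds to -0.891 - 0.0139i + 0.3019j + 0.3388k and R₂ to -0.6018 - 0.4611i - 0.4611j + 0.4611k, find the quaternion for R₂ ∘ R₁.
0.5128 + 0.1238i + 0.379j - 0.7603k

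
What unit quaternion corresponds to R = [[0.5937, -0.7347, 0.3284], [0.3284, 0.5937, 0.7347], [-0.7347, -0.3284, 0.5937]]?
0.8338 - 0.3187i + 0.3187j + 0.3187k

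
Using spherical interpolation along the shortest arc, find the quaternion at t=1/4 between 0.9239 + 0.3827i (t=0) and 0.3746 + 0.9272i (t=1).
0.8303 + 0.5574i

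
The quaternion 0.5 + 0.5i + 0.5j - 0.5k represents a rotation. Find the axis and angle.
axis = (√3/3, √3/3, -√3/3), θ = 2π/3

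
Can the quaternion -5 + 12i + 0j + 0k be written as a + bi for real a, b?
Yes. The quaternion -5 + 12i has j- and k-coefficients y = z = 0, so it lies in the complex subalgebra spanned by 1 and i.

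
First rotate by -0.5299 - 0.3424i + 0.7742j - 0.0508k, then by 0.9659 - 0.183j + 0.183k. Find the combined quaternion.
-0.3609 - 0.4631i + 0.7821j - 0.2087k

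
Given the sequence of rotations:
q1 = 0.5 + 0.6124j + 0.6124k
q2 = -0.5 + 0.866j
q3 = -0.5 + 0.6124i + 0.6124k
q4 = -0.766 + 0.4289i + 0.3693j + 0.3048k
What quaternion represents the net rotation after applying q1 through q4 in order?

q2 · q1 = -0.7803 + 0.5303i + 0.1268j - 0.3062k
q3 · q2 · q1 = 0.2529 - 0.8207i + 0.4489j - 0.2471k
q4 · q3 · q2 · q1 = 0.0678 + 0.509i - 0.3946j + 0.762k
0.0678 + 0.509i - 0.3946j + 0.762k


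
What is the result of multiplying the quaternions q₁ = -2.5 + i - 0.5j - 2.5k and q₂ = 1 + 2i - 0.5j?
-4.75 - 5.25i - 4.25j - 2k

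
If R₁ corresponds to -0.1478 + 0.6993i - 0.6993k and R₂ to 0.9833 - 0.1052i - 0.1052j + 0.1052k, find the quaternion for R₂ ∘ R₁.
0.0018 + 0.7767i + 0.0155j - 0.6296k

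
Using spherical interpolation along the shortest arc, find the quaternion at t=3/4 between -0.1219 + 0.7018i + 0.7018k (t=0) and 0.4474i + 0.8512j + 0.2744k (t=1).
-0.0363 + 0.574i + 0.6941j + 0.4329k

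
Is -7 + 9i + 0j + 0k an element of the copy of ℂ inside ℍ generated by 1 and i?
Yes. The quaternion -7 + 9i has j- and k-coefficients y = z = 0, so it lies in the complex subalgebra spanned by 1 and i.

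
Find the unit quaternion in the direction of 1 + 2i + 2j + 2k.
0.2774 + 0.5547i + 0.5547j + 0.5547k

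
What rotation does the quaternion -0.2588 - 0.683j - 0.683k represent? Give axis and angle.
axis = (0, -√2/2, -√2/2), θ = 7π/6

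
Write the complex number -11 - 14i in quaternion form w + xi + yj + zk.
-11 - 14i + 0j + 0k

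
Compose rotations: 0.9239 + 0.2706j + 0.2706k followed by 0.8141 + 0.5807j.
0.595 + 0.1571i + 0.7568j + 0.2203k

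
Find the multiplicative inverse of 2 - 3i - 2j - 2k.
0.0952 + 0.1429i + 0.0952j + 0.0952k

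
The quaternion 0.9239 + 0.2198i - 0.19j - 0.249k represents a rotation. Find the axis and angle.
axis = (0.5744, -0.4966, -0.6507), θ = π/4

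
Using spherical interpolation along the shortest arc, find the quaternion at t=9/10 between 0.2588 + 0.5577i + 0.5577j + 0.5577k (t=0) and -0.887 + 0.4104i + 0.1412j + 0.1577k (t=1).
-0.8206 + 0.4758i + 0.2156j + 0.2316k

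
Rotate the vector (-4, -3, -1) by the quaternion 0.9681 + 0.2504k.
(-2.044, -4.563, -1)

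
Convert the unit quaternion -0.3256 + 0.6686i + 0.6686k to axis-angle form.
axis = (√2/2, 0, √2/2), θ = 218°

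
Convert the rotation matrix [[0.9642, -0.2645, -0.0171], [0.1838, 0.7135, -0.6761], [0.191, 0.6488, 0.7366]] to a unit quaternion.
0.9239 + 0.3585i - 0.0563j + 0.1213k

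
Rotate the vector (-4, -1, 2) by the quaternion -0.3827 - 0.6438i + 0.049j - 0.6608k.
(1.708, -2.184, -3.649)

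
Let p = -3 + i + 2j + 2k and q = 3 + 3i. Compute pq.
-12 - 6i + 12j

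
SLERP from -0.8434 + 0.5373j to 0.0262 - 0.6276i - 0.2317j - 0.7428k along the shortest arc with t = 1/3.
-0.7052 + 0.2899i + 0.5486j + 0.3431k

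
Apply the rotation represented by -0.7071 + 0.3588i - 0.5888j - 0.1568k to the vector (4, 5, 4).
(0.689, 5.432, -5.198)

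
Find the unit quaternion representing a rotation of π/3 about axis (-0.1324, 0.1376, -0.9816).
0.866 - 0.0662i + 0.0688j - 0.4908k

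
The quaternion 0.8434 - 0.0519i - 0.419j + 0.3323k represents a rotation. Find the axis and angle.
axis = (-0.0966, -0.7798, 0.6185), θ = 65°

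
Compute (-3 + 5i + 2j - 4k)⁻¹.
-0.0556 - 0.0926i - 0.037j + 0.0741k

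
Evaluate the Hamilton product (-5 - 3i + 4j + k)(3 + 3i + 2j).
-14 - 26i + 5j - 15k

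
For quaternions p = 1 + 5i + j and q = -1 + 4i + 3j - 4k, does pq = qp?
No: pq = -24 - 5i + 22j + 7k ≠ -24 + 3i - 18j - 15k = qp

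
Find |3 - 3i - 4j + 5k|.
√59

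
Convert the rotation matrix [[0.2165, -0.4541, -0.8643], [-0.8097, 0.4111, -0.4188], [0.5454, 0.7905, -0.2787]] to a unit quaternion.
0.5807 + 0.5206i - 0.6069j - 0.1531k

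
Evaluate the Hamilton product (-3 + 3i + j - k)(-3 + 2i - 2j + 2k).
7 - 15i - 5j - 11k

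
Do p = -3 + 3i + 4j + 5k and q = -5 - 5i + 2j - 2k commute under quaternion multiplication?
No: pq = 32 - 18i - 45j + 7k ≠ 32 + 18i - 7j - 45k = qp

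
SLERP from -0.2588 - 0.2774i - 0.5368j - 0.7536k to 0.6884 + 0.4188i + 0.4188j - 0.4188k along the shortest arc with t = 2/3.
-0.6716 - 0.4624i - 0.5789j - 0.0006k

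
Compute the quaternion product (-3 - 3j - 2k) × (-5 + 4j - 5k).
17 + 23i + 3j + 25k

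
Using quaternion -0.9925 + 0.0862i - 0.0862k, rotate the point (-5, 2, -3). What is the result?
(-5.223, 0.572, -3.223)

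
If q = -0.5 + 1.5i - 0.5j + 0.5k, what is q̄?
-0.5 - 1.5i + 0.5j - 0.5k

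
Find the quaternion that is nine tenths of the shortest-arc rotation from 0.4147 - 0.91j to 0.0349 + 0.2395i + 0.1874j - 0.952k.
0.0254 - 0.2318i - 0.3112j + 0.9213k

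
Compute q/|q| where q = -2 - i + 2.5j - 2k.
-0.5121 - 0.2561i + 0.6402j - 0.5121k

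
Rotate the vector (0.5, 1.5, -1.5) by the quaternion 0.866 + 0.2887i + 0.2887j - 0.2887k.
(0.833, 1.833, -0.833)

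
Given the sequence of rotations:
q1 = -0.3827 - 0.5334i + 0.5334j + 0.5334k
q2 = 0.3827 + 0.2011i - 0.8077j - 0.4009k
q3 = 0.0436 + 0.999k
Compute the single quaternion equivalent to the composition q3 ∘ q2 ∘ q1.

q2 · q1 = 0.6055 - 0.4981i + 0.6198j + 0.034k
q3 · q2 · q1 = -0.0076 - 0.6409i - 0.4706j + 0.6064k
-0.0076 - 0.6409i - 0.4706j + 0.6064k


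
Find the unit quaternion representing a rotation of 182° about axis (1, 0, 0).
-0.0175 + 0.9998i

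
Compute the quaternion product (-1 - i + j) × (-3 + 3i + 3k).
6 + 3i - 6k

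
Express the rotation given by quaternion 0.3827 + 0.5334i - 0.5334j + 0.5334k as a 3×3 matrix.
[[-0.1381, -0.9773, 0.1608], [-0.1608, -0.1381, -0.9773], [0.9773, -0.1608, -0.1381]]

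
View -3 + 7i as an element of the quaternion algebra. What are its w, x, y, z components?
-3 + 7i + 0j + 0k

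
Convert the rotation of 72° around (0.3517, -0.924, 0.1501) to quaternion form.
0.809 + 0.2067i - 0.5431j + 0.0882k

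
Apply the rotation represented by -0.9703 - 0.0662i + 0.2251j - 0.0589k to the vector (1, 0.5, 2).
(-0.038, 0.267, 2.275)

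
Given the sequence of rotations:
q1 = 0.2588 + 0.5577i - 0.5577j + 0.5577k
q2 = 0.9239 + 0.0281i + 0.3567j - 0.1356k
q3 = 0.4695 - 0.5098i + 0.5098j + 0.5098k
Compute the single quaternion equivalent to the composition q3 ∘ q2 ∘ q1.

q2 · q1 = 0.498 + 0.6458i - 0.5142j + 0.2656k
q3 · q2 · q1 = 0.6898 + 0.4469i + 0.4771j + 0.3115k
0.6898 + 0.4469i + 0.4771j + 0.3115k


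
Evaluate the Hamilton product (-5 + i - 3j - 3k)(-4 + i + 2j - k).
22 + 22k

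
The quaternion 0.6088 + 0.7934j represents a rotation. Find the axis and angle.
axis = (0, 1, 0), θ = 105°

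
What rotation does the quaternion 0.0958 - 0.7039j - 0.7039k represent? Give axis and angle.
axis = (0, -√2/2, -√2/2), θ = 169°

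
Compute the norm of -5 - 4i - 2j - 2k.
7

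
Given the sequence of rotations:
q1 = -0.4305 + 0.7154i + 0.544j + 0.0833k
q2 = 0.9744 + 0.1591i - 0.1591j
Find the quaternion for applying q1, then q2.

q2 · q1 = -0.4467 + 0.6153i + 0.5853j + 0.2815k
-0.4467 + 0.6153i + 0.5853j + 0.2815k


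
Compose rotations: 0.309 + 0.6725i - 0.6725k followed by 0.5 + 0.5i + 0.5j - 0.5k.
-0.518 + 0.1545i + 0.1545j - 0.827k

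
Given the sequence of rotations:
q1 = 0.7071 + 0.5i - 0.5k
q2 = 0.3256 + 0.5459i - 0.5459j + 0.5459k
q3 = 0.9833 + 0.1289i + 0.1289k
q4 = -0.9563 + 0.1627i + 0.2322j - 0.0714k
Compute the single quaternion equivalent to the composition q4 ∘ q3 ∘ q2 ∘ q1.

q2 · q1 = 0.2302 + 0.8218i + 0.1599j + 0.4962k
q3 · q2 · q1 = 0.0565 + 0.8171i + 0.1992j + 0.5382k
q4 · q3 · q2 · q1 = -0.1948 - 0.633i - 0.3233j - 0.676k
-0.1948 - 0.633i - 0.3233j - 0.676k


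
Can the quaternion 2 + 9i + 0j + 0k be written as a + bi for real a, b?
Yes. The quaternion 2 + 9i has j- and k-coefficients y = z = 0, so it lies in the complex subalgebra spanned by 1 and i.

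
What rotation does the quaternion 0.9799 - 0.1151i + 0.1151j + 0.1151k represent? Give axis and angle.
axis = (-√3/3, √3/3, √3/3), θ = 23°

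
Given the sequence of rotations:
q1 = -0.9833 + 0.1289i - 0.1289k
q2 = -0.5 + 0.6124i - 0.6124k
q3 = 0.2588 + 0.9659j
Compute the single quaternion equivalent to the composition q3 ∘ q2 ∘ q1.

q2 · q1 = 0.3338 - 0.6666i + 0.6666k
q3 · q2 · q1 = 0.0864 + 0.4714i + 0.3224j + 0.8164k
0.0864 + 0.4714i + 0.3224j + 0.8164k


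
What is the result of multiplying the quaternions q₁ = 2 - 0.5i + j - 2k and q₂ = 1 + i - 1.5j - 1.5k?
1 - 3i - 4.75j - 5.25k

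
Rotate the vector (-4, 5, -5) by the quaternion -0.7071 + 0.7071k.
(5, 4, -5)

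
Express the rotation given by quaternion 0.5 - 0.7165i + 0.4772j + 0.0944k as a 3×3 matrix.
[[0.5267, -0.7782, 0.3419], [-0.5894, -0.0446, 0.8066], [-0.6125, -0.6264, -0.4822]]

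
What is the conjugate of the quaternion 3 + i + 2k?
3 - i - 2k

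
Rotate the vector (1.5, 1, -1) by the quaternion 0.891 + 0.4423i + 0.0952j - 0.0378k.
(1.484, 1.427, -0.114)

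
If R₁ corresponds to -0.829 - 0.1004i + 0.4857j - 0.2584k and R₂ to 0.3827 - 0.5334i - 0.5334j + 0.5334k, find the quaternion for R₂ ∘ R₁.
0.0261 + 0.2825i + 0.4367j - 0.8537k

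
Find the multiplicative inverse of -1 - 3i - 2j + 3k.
-0.0435 + 0.1304i + 0.087j - 0.1304k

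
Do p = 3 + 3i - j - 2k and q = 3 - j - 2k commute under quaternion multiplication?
No: pq = 4 + 9i - 15k ≠ 4 + 9i - 12j - 9k = qp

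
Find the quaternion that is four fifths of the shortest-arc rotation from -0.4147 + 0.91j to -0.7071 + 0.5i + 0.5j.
-0.6747 + 0.4132i + 0.6115j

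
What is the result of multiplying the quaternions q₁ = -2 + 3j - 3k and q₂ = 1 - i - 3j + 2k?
13 - i + 12j - 4k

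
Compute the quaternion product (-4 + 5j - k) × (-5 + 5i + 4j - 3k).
-3 - 31i - 46j - 8k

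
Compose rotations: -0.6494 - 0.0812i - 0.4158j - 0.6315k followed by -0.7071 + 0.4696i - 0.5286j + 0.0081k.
0.2826 + 0.0896i + 0.9332j + 0.2031k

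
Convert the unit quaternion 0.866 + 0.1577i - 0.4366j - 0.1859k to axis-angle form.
axis = (0.3154, -0.8731, -0.3718), θ = π/3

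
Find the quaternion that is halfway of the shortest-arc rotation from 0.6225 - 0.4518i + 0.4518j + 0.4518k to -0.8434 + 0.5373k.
0.9154 - 0.2821i + 0.2821j - 0.0534k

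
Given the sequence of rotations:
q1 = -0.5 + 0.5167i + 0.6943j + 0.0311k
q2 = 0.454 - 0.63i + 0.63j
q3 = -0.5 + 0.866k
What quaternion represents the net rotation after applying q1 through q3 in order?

q2 · q1 = -0.3389 + 0.5692i + 0.0198j - 0.7488k
q3 · q2 · q1 = 0.8179 - 0.3017i + 0.483j + 0.0809k
0.8179 - 0.3017i + 0.483j + 0.0809k


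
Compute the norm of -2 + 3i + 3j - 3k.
√31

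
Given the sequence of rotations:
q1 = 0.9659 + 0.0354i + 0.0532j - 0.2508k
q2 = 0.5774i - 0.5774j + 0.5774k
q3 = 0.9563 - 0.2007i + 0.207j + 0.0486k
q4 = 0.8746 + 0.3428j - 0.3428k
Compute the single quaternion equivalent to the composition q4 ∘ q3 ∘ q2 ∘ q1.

q2 · q1 = 0.1551 + 0.6718i - 0.3925j + 0.6089k
q3 · q2 · q1 = 0.3348 + 0.7564i - 0.1884j + 0.5295k
q4 · q3 · q2 · q1 = 0.5389 + 0.7785i - 0.3093j + 0.089k
0.5389 + 0.7785i - 0.3093j + 0.089k


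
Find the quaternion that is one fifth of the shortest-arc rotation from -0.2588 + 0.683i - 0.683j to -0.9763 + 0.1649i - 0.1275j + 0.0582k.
-0.4631 + 0.6312i - 0.622j + 0.0143k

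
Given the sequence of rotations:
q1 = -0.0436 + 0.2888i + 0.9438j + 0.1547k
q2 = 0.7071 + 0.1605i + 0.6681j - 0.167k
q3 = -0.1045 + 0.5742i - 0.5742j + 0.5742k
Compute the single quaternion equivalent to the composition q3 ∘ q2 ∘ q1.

q2 · q1 = -0.6819 + 0.4582i + 0.5652j + 0.0752k
q3 · q2 · q1 = 0.0895 - 0.8071i + 0.5524j + 0.1882k
0.0895 - 0.8071i + 0.5524j + 0.1882k


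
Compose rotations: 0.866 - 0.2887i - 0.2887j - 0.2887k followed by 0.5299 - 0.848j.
0.2141 + 0.0918i - 0.8874j - 0.3978k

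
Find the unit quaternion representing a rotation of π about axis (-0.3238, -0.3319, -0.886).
-0.3238i - 0.3319j - 0.886k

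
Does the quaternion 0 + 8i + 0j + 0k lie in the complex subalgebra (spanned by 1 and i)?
Yes. The quaternion 8i has j- and k-coefficients y = z = 0, so it lies in the complex subalgebra spanned by 1 and i.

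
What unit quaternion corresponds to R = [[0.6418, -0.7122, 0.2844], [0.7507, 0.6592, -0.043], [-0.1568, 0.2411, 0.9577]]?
0.9026 + 0.0787i + 0.1222j + 0.4052k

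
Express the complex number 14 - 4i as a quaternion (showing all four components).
14 - 4i + 0j + 0k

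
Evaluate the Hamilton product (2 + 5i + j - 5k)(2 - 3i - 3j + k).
27 - 10i + 6j - 20k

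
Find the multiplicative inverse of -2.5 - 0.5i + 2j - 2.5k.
-0.1493 + 0.0299i - 0.1194j + 0.1493k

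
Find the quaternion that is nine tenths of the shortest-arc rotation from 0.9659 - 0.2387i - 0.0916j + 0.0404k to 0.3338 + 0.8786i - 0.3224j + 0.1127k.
0.4619 + 0.817i - 0.3255j + 0.115k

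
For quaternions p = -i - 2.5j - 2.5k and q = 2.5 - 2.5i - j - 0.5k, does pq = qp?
No: pq = -6.25 - 3.75i - 0.5j - 11.5k ≠ -6.25 - 1.25i - 12j - k = qp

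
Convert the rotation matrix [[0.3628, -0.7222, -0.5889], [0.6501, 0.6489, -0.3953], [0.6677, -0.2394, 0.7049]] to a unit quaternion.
0.8241 + 0.0473i - 0.3812j + 0.4163k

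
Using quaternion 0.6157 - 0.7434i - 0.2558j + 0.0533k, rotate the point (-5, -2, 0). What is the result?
(-4.947, -2.008, 0.707)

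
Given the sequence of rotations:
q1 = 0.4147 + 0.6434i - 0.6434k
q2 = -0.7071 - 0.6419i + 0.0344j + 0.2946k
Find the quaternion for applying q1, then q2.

q2 · q1 = 0.3093 - 0.7433i - 0.2092j + 0.555k
0.3093 - 0.7433i - 0.2092j + 0.555k


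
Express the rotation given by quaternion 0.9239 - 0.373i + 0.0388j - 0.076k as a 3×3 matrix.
[[0.9854, 0.1115, 0.1284], [-0.1694, 0.7102, 0.6833], [-0.015, -0.6951, 0.7187]]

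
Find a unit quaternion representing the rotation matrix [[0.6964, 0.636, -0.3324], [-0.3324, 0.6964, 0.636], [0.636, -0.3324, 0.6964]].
0.8788 - 0.2755i - 0.2755j - 0.2755k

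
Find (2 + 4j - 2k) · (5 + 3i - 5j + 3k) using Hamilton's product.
36 + 8i + 4j - 16k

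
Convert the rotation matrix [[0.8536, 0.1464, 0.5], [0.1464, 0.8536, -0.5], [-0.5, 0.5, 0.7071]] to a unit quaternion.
0.9239 + 0.2706i + 0.2706j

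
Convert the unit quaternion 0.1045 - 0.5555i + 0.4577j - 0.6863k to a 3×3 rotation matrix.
[[-0.361, -0.3651, 0.8581], [-0.6519, -0.5592, -0.5121], [0.6668, -0.7443, -0.0361]]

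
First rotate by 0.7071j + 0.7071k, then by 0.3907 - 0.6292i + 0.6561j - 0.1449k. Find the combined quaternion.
-0.3615 + 0.5664i + 0.7212j - 0.1686k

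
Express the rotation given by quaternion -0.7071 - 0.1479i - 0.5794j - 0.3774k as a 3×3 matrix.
[[0.0437, -0.3623, 0.931], [0.7051, 0.6714, 0.2282], [-0.7078, 0.6465, 0.2848]]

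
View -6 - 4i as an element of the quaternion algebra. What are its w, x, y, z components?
-6 - 4i + 0j + 0k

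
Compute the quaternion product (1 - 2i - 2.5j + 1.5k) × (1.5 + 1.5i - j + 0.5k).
1.25 - 1.25i - 1.5j + 8.5k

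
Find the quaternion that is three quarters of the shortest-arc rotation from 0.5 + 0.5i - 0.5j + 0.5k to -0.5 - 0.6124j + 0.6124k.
-0.2617 + 0.1585i - 0.6732j + 0.6732k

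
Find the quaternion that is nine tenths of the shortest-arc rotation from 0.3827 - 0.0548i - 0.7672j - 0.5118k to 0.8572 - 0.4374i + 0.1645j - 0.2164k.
0.863 - 0.4221i + 0.0563j - 0.2719k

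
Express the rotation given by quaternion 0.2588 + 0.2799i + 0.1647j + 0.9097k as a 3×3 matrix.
[[-0.7094, -0.3787, 0.5945], [0.5631, -0.8118, 0.1548], [0.424, 0.4445, 0.7891]]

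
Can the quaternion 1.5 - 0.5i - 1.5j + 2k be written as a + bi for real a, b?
No. The quaternion 1.5 - 0.5i - 1.5j + 2k has j-coefficient y = -1.5 and k-coefficient z = 2, not both zero, so it does not lie in the complex subalgebra spanned by 1 and i.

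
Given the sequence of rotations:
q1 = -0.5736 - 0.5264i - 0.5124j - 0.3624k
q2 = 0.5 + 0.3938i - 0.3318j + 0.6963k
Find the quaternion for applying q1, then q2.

q2 · q1 = 0.0028 - 0.0121i - 0.2897j - 0.957k
0.0028 - 0.0121i - 0.2897j - 0.957k


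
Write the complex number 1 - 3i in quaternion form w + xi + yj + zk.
1 - 3i + 0j + 0k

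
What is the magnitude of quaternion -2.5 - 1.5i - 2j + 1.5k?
3.841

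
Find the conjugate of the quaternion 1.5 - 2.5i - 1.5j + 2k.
1.5 + 2.5i + 1.5j - 2k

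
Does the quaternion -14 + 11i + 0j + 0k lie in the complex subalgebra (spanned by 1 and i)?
Yes. The quaternion -14 + 11i has j- and k-coefficients y = z = 0, so it lies in the complex subalgebra spanned by 1 and i.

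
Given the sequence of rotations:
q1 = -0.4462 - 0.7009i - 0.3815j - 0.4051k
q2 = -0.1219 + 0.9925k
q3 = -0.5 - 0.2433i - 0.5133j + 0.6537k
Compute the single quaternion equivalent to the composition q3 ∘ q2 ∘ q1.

q2 · q1 = 0.4565 + 0.4641i - 0.6491j - 0.3935k
q3 · q2 · q1 = -0.1913 + 0.2832i + 0.2979j + 0.8913k
-0.1913 + 0.2832i + 0.2979j + 0.8913k


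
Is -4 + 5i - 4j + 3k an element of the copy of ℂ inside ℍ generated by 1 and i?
No. The quaternion -4 + 5i - 4j + 3k has j-coefficient y = -4 and k-coefficient z = 3, not both zero, so it does not lie in the complex subalgebra spanned by 1 and i.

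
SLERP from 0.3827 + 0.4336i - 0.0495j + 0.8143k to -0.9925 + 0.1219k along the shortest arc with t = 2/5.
0.787 + 0.3151i - 0.036j + 0.5292k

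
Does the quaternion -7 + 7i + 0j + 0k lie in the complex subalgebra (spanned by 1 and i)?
Yes. The quaternion -7 + 7i has j- and k-coefficients y = z = 0, so it lies in the complex subalgebra spanned by 1 and i.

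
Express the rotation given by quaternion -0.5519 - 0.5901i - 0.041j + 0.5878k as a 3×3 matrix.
[[0.3056, 0.6972, -0.6485], [-0.6004, -0.3875, -0.6996], [-0.739, 0.6032, 0.3002]]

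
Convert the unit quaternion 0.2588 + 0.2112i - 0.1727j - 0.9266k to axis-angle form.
axis = (0.2186, -0.1788, -0.9593), θ = 5π/6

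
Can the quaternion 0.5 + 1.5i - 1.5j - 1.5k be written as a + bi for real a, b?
No. The quaternion 0.5 + 1.5i - 1.5j - 1.5k has j-coefficient y = -1.5 and k-coefficient z = -1.5, not both zero, so it does not lie in the complex subalgebra spanned by 1 and i.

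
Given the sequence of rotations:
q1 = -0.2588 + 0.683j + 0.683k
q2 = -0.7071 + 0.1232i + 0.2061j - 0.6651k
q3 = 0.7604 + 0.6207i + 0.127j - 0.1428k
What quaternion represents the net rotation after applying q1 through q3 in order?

q2 · q1 = 0.4965 + 0.5631i - 0.6204j - 0.2267k
q3 · q2 · q1 = 0.0744 + 0.619i - 0.3484j - 0.6999k
0.0744 + 0.619i - 0.3484j - 0.6999k


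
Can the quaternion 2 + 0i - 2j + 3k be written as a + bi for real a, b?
No. The quaternion 2 - 2j + 3k has j-coefficient y = -2 and k-coefficient z = 3, not both zero, so it does not lie in the complex subalgebra spanned by 1 and i.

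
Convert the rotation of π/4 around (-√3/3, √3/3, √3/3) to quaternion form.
0.9239 - 0.2209i + 0.2209j + 0.2209k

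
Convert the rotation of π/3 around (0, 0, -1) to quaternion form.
0.866 - 0.5k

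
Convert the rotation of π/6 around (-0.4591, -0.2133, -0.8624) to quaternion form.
0.9659 - 0.1188i - 0.0552j - 0.2232k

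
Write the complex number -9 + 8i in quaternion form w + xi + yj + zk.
-9 + 8i + 0j + 0k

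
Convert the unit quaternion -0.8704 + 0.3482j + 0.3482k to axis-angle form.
axis = (0, √2/2, √2/2), θ = 301°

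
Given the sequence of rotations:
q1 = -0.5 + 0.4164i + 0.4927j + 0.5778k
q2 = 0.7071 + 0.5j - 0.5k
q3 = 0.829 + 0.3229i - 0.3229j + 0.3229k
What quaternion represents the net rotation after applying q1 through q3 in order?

q2 · q1 = -0.311 + 0.8297i - 0.1098j + 0.4504k
q3 · q2 · q1 = -0.7066 + 0.4774i + 0.1319j + 0.5054k
-0.7066 + 0.4774i + 0.1319j + 0.5054k


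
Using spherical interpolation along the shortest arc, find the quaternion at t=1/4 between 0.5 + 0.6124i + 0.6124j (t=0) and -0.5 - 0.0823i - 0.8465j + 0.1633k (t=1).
0.5182 + 0.4941i + 0.6968j - 0.0433k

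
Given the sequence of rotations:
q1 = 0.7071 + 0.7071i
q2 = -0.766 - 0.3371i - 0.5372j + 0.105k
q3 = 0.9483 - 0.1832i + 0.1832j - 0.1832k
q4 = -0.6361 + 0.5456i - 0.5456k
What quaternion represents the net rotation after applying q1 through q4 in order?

q2 · q1 = -0.3033 - 0.78i - 0.3056j + 0.4541k
q3 · q2 · q1 = -0.2913 - 0.6569i - 0.1193j + 0.6851k
q4 · q3 · q2 · q1 = 0.9175 + 0.1938i + 0.0605j - 0.3419k
0.9175 + 0.1938i + 0.0605j - 0.3419k


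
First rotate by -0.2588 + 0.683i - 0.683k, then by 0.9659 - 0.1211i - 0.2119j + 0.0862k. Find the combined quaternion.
-0.1084 + 0.8358i + 0.031j - 0.5373k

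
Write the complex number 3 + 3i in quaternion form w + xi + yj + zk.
3 + 3i + 0j + 0k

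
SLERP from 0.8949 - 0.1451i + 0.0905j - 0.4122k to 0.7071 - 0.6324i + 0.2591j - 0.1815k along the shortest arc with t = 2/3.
0.803 - 0.4875i + 0.2107j - 0.2704k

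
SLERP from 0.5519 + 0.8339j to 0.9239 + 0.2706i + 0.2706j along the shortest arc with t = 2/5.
0.7519 + 0.1172i + 0.6488j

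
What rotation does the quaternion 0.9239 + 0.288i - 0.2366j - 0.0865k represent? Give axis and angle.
axis = (0.7527, -0.6184, -0.2261), θ = π/4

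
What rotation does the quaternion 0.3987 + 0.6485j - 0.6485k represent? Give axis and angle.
axis = (0, √2/2, -√2/2), θ = 133°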